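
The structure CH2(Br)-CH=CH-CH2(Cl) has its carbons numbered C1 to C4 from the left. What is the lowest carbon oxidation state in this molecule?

Tallying each carbon's bonds:
C1: 1C, 2H, 1Br → 0 − 2 + 1 = -1
C2: 3C, 1H → 0 − 1 = -1
C3: 3C, 1H → 0 − 1 = -1
C4: 1C, 2H, 1Cl → 0 − 2 + 1 = -1
The lowest value is -1.

-1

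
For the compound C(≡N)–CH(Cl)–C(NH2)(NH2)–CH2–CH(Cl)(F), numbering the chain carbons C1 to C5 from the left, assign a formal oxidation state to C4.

-2

C4 has one bond to C (0), one bond to C (0), one bond to H (-1), one bond to H (-1).
Oxidation state = 0 + 0 − 1 − 1 = -2.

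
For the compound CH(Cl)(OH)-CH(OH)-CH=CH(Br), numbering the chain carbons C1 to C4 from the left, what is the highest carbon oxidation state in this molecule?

+1

Each bond to a more electronegative atom (O, N, halogen) counts +1, each bond to a less electronegative atom (H, metal, B, Si) counts −1, and each C–C bond counts 0. Tallying each carbon:
C1: 1C, 1H, 1O, 1Cl → 0 − 1 + 1 + 1 = +1
C2: 2C, 1H, 1O → 0 − 1 + 1 = 0
C3: 3C, 1H → 0 − 1 = -1
C4: 2C, 1H, 1Br → 0 − 1 + 1 = 0
The highest value is +1.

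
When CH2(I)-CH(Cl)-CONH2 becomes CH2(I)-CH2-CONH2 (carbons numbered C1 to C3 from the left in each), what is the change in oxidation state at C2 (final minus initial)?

-2

Before: C2 has 2 bonds to C, 1 bond to H, 1 bond to Cl → oxidation state 0.
After: C2 has 2 bonds to C, 2 bonds to H → oxidation state -2.
Δ = -2 − (0) = -2, so this is a reduction at C2.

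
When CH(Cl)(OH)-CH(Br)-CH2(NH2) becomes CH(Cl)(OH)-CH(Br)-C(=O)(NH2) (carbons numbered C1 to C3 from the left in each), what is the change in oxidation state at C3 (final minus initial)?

+4

Before: C3 has 1 bond to C, 2 bonds to H, 1 bond to N → oxidation state -1.
After: C3 has 1 bond to C, 2 bonds to O, 1 bond to N → oxidation state +3.
Δ = +3 − (-1) = +4, so this is an oxidation at C3.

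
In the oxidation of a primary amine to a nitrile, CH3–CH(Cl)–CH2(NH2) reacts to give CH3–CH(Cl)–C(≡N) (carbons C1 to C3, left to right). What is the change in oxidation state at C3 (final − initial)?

+4

Before: C3 has 1 bond to C, 2 bonds to H, 1 bond to N → oxidation state -1.
After: C3 has 1 bond to C, 3 bonds to N → oxidation state +3.
Δ = +3 − (-1) = +4, so this is an oxidation at C3.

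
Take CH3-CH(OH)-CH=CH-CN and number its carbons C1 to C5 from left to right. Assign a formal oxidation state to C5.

+3

Assign +1 per bond to O/N/halogen, −1 per bond to H or an electropositive element, and 0 per bond to carbon.
C5 has one bond to C (0), a triple bond to N (3×+1 = +3).
Oxidation state = 0 + 3 = +3.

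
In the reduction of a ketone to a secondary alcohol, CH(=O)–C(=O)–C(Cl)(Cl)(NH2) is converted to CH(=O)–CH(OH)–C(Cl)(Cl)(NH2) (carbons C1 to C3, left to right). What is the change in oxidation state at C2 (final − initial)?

-2

Before: C2 has 2 bonds to C, 2 bonds to O → oxidation state +2.
After: C2 has 2 bonds to C, 1 bond to H, 1 bond to O → oxidation state 0.
Δ = 0 − (+2) = -2, so this is a reduction at C2.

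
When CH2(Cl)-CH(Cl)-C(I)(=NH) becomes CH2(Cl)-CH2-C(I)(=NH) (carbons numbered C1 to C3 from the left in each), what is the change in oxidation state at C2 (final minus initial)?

Before: C2 has 2 bonds to C, 1 bond to H, 1 bond to Cl → oxidation state 0.
After: C2 has 2 bonds to C, 2 bonds to H → oxidation state -2.
Δ = -2 − (0) = -2, so this is a reduction at C2.

-2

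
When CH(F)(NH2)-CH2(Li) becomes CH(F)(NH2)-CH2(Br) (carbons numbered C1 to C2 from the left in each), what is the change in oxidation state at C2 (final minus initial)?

Before: C2 has 1 bond to C, 2 bonds to H, 1 bond to Li → oxidation state -3.
After: C2 has 1 bond to C, 2 bonds to H, 1 bond to Br → oxidation state -1.
Δ = -1 − (-3) = +2, so this is an oxidation at C2.

+2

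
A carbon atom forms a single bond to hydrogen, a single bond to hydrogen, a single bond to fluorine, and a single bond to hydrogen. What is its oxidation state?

The carbon has one bond to H (-1), one bond to F (+1), one bond to H (-1), one bond to H (-1).
Oxidation state = -1 + 1 − 1 − 1 = -2.

-2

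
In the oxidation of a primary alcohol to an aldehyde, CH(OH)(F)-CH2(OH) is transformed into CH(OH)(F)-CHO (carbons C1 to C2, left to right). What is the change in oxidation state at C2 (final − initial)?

+2

Before: C2 has 1 bond to C, 2 bonds to H, 1 bond to O → oxidation state -1.
After: C2 has 1 bond to C, 1 bond to H, 2 bonds to O → oxidation state +1.
Δ = +1 − (-1) = +2, so this is an oxidation at C2.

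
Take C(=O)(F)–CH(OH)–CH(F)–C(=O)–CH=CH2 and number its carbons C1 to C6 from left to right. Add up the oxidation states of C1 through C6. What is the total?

+2

Each bond to a more electronegative atom (O, N, halogen) counts +1, each bond to a less electronegative atom (H, metal, B, Si) counts −1, and each C–C bond counts 0. Tallying each carbon:
C1: 1C, 2O, 1F → 0 + 2 + 1 = +3
C2: 2C, 1H, 1O → 0 − 1 + 1 = 0
C3: 2C, 1H, 1F → 0 − 1 + 1 = 0
C4: 2C, 2O → 0 + 2 = +2
C5: 3C, 1H → 0 − 1 = -1
C6: 2C, 2H → 0 − 2 = -2
Sum = +3 + 0 + 0 + 2 − 1 − 2 = +2.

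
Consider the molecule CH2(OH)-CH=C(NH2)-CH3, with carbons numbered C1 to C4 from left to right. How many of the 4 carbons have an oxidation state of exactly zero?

0

Assign +1 per bond to O/N/halogen, −1 per bond to H or an electropositive element, and 0 per bond to carbon. Tallying each carbon:
C1: 1C, 2H, 1O → 0 − 2 + 1 = -1
C2: 3C, 1H → 0 − 1 = -1
C3: 3C, 1N → 0 + 1 = +1
C4: 1C, 3H → 0 − 3 = -3
0 carbons meet the condition.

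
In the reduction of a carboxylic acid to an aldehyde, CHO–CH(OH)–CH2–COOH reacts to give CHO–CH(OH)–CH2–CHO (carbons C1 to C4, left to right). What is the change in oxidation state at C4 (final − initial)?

Before: C4 has 1 bond to C, 3 bonds to O → oxidation state +3.
After: C4 has 1 bond to C, 1 bond to H, 2 bonds to O → oxidation state +1.
Δ = +1 − (+3) = -2, so this is a reduction at C4.

-2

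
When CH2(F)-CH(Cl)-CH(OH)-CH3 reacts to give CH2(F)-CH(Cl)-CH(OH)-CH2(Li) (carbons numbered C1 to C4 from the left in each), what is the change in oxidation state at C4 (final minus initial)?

Before: C4 has 1 bond to C, 3 bonds to H → oxidation state -3.
After: C4 has 1 bond to C, 2 bonds to H, 1 bond to Li → oxidation state -3.
Δ = -3 − (-3) = 0, so no net redox change at C4.

0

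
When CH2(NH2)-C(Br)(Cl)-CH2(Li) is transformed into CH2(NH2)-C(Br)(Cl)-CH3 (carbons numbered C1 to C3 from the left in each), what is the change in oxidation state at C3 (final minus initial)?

Before: C3 has 1 bond to C, 2 bonds to H, 1 bond to Li → oxidation state -3.
After: C3 has 1 bond to C, 3 bonds to H → oxidation state -3.
Δ = -3 − (-3) = 0, so no net redox change at C3.

0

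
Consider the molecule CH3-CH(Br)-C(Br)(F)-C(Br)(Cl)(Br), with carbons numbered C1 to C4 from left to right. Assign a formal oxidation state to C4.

+3

Count +1 for every bond to an atom more electronegative than carbon and −1 for every bond to one less electronegative; C–C bonds are 0.
C4 has one bond to C (0), one bond to Br (+1), one bond to Cl (+1), one bond to Br (+1).
Oxidation state = 0 + 1 + 1 + 1 = +3.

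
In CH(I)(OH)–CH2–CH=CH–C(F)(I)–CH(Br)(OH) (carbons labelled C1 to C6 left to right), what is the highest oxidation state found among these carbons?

+2

Each bond to a more electronegative atom (O, N, halogen) counts +1, each bond to a less electronegative atom (H, metal, B, Si) counts −1, and each C–C bond counts 0. Tallying each carbon:
C1: 1C, 1H, 1O, 1I → 0 − 1 + 1 + 1 = +1
C2: 2C, 2H → 0 − 2 = -2
C3: 3C, 1H → 0 − 1 = -1
C4: 3C, 1H → 0 − 1 = -1
C5: 2C, 1F, 1I → 0 + 1 + 1 = +2
C6: 1C, 1H, 1O, 1Br → 0 − 1 + 1 + 1 = +1
The highest value is +2.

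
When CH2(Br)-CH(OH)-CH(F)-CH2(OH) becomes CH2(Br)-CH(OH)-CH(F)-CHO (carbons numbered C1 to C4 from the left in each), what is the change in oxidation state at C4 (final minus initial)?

+2

Before: C4 has 1 bond to C, 2 bonds to H, 1 bond to O → oxidation state -1.
After: C4 has 1 bond to C, 1 bond to H, 2 bonds to O → oxidation state +1.
Δ = +1 − (-1) = +2, so this is an oxidation at C4.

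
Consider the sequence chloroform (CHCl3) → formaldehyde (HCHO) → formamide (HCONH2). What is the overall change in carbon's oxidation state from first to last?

Carbon oxidation states along the series — chloroform: +2, formaldehyde: 0, formamide: +2.
Net change = +2 − (+2) = 0.

0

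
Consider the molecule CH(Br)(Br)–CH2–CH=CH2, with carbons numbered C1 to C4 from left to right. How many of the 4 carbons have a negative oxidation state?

Tallying each carbon's bonds:
C1: 1C, 1H, 2Br → 0 − 1 + 2 = +1
C2: 2C, 2H → 0 − 2 = -2
C3: 3C, 1H → 0 − 1 = -1
C4: 2C, 2H → 0 − 2 = -2
3 carbons (C2, C3, C4) meet the condition.

3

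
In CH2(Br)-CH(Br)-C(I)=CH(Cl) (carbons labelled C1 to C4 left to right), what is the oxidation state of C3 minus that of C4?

+1

C3: 3C, 1I → 0 + 1 = +1
C4: 2C, 1H, 1Cl → 0 − 1 + 1 = 0
Difference: +1 − (0) = +1.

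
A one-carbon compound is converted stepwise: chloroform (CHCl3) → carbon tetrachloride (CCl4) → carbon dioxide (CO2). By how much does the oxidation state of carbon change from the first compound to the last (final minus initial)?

Carbon oxidation states along the series — chloroform: +2, carbon tetrachloride: +4, carbon dioxide: +4.
Net change = +4 − (+2) = +2.

+2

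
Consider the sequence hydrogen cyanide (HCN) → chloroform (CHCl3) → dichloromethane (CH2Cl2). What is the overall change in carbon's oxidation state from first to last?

-2

Carbon oxidation states along the series — hydrogen cyanide: +2, chloroform: +2, dichloromethane: 0.
Net change = 0 − (+2) = -2.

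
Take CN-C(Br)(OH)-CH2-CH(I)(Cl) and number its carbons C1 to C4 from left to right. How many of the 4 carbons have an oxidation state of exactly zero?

0

Each bond to a more electronegative atom (O, N, halogen) counts +1, each bond to a less electronegative atom (H, metal, B, Si) counts −1, and each C–C bond counts 0. Tallying each carbon:
C1: 1C, 3N → 0 + 3 = +3
C2: 2C, 1O, 1Br → 0 + 1 + 1 = +2
C3: 2C, 2H → 0 − 2 = -2
C4: 1C, 1H, 1Cl, 1I → 0 − 1 + 1 + 1 = +1
0 carbons meet the condition.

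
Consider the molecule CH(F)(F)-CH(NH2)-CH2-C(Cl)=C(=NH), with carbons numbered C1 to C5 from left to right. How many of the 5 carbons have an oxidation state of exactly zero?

Bonds to more-electronegative neighbours contribute +1 each, bonds to H or metals contribute −1 each, and C–C bonds contribute 0. Tallying each carbon:
C1: 1C, 1H, 2F → 0 − 1 + 2 = +1
C2: 2C, 1H, 1N → 0 − 1 + 1 = 0
C3: 2C, 2H → 0 − 2 = -2
C4: 3C, 1Cl → 0 + 1 = +1
C5: 2C, 2N → 0 + 2 = +2
1 carbon (C2) meets the condition.

1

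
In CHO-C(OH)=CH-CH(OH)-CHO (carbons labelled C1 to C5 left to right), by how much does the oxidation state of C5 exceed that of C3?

+2

C5: 1C, 1H, 2O → 0 − 1 + 2 = +1
C3: 3C, 1H → 0 − 1 = -1
Difference: +1 − (-1) = +2.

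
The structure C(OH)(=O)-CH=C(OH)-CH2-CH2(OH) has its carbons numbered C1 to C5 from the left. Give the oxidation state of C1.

+3

C1 has one bond to C (0), one bond to O (+1), a double bond to O (2×+1 = +2).
Oxidation state = 0 + 1 + 2 = +3.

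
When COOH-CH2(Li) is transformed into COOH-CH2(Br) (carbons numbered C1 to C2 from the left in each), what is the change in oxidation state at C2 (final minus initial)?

Before: C2 has 1 bond to C, 2 bonds to H, 1 bond to Li → oxidation state -3.
After: C2 has 1 bond to C, 2 bonds to H, 1 bond to Br → oxidation state -1.
Δ = -1 − (-3) = +2, so this is an oxidation at C2.

+2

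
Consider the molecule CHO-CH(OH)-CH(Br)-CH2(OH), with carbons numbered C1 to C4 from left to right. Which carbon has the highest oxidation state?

C1

Tallying each carbon's bonds:
C1: 1C, 1H, 2O → 0 − 1 + 2 = +1
C2: 2C, 1H, 1O → 0 − 1 + 1 = 0
C3: 2C, 1H, 1Br → 0 − 1 + 1 = 0
C4: 1C, 2H, 1O → 0 − 2 + 1 = -1
The most oxidised carbon is C1 at +1.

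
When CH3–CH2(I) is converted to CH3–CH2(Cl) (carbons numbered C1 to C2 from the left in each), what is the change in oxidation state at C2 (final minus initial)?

0

Before: C2 has 1 bond to C, 2 bonds to H, 1 bond to I → oxidation state -1.
After: C2 has 1 bond to C, 2 bonds to H, 1 bond to Cl → oxidation state -1.
Δ = -1 − (-1) = 0, so no net redox change at C2.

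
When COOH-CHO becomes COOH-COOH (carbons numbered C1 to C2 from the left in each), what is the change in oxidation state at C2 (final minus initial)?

+2

Before: C2 has 1 bond to C, 1 bond to H, 2 bonds to O → oxidation state +1.
After: C2 has 1 bond to C, 3 bonds to O → oxidation state +3.
Δ = +3 − (+1) = +2, so this is an oxidation at C2.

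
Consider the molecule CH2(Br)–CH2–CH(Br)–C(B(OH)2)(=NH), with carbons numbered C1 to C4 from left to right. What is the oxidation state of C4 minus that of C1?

C4: 1C, 2N, 1B → 0 + 2 − 1 = +1
C1: 1C, 2H, 1Br → 0 − 2 + 1 = -1
Difference: +1 − (-1) = +2.

+2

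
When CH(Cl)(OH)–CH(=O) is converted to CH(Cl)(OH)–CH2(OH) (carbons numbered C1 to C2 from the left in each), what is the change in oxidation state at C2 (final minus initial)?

Before: C2 has 1 bond to C, 1 bond to H, 2 bonds to O → oxidation state +1.
After: C2 has 1 bond to C, 2 bonds to H, 1 bond to O → oxidation state -1.
Δ = -1 − (+1) = -2, so this is a reduction at C2.

-2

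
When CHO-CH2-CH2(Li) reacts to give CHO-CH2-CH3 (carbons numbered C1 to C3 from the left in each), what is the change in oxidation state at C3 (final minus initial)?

Before: C3 has 1 bond to C, 2 bonds to H, 1 bond to Li → oxidation state -3.
After: C3 has 1 bond to C, 3 bonds to H → oxidation state -3.
Δ = -3 − (-3) = 0, so no net redox change at C3.

0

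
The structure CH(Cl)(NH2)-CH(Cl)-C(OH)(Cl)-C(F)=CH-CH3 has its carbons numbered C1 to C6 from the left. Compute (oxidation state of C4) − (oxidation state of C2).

+1

C4: 3C, 1F → 0 + 1 = +1
C2: 2C, 1H, 1Cl → 0 − 1 + 1 = 0
Difference: +1 − (0) = +1.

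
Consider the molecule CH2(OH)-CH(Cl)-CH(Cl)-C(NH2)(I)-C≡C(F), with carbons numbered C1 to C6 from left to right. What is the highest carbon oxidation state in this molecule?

+2

Tallying each carbon's bonds:
C1: 1C, 2H, 1O → 0 − 2 + 1 = -1
C2: 2C, 1H, 1Cl → 0 − 1 + 1 = 0
C3: 2C, 1H, 1Cl → 0 − 1 + 1 = 0
C4: 2C, 1N, 1I → 0 + 1 + 1 = +2
C5: 4C → 0 = 0
C6: 3C, 1F → 0 + 1 = +1
The highest value is +2.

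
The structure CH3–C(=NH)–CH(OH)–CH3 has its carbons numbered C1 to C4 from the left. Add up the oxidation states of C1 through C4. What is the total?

Tallying each carbon's bonds:
C1: 1C, 3H → 0 − 3 = -3
C2: 2C, 2N → 0 + 2 = +2
C3: 2C, 1H, 1O → 0 − 1 + 1 = 0
C4: 1C, 3H → 0 − 3 = -3
Sum = -3 + 2 + 0 − 3 = -4.

-4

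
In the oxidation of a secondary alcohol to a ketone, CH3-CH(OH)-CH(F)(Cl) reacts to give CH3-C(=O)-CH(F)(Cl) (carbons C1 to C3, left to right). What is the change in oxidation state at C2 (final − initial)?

+2

Before: C2 has 2 bonds to C, 1 bond to H, 1 bond to O → oxidation state 0.
After: C2 has 2 bonds to C, 2 bonds to O → oxidation state +2.
Δ = +2 − (0) = +2, so this is an oxidation at C2.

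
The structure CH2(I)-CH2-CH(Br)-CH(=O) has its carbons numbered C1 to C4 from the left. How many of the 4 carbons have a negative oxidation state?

Tallying each carbon's bonds:
C1: 1C, 2H, 1I → 0 − 2 + 1 = -1
C2: 2C, 2H → 0 − 2 = -2
C3: 2C, 1H, 1Br → 0 − 1 + 1 = 0
C4: 1C, 1H, 2O → 0 − 1 + 2 = +1
2 carbons (C1, C2) meet the condition.

2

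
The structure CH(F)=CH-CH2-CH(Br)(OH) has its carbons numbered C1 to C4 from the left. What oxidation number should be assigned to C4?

C4 has one bond to C (0), one bond to H (-1), one bond to Br (+1), one bond to O (+1).
Oxidation state = 0 − 1 + 1 + 1 = +1.

+1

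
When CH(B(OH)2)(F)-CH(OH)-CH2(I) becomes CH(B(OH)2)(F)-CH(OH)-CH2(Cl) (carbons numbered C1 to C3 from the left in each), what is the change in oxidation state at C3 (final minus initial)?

Before: C3 has 1 bond to C, 2 bonds to H, 1 bond to I → oxidation state -1.
After: C3 has 1 bond to C, 2 bonds to H, 1 bond to Cl → oxidation state -1.
Δ = -1 − (-1) = 0, so no net redox change at C3.

0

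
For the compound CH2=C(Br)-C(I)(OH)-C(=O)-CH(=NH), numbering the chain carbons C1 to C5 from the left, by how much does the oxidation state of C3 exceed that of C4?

C3: 2C, 1O, 1I → 0 + 1 + 1 = +2
C4: 2C, 2O → 0 + 2 = +2
Difference: +2 − (+2) = 0.

0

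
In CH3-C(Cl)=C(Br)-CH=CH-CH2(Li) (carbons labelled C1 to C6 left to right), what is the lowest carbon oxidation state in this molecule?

-3

Tallying each carbon's bonds:
C1: 1C, 3H → 0 − 3 = -3
C2: 3C, 1Cl → 0 + 1 = +1
C3: 3C, 1Br → 0 + 1 = +1
C4: 3C, 1H → 0 − 1 = -1
C5: 3C, 1H → 0 − 1 = -1
C6: 1C, 2H, 1Li → 0 − 2 − 1 = -3
The lowest value is -3.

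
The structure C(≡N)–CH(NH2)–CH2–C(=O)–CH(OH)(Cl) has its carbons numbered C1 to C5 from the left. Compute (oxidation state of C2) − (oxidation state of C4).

C2: 2C, 1H, 1N → 0 − 1 + 1 = 0
C4: 2C, 2O → 0 + 2 = +2
Difference: 0 − (+2) = -2.

-2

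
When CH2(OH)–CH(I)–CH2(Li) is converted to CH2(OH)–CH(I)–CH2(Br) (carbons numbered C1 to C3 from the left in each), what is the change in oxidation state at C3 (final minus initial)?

+2

Before: C3 has 1 bond to C, 2 bonds to H, 1 bond to Li → oxidation state -3.
After: C3 has 1 bond to C, 2 bonds to H, 1 bond to Br → oxidation state -1.
Δ = -1 − (-3) = +2, so this is an oxidation at C3.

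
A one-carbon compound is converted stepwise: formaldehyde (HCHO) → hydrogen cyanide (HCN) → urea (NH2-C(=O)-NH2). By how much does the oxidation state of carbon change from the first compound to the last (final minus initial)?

+4

Carbon oxidation states along the series — formaldehyde: 0, hydrogen cyanide: +2, urea: +4.
Net change = +4 − (0) = +4.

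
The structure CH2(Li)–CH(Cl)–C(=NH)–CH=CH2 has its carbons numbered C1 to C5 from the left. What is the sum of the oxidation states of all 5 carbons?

-4

Count +1 for every bond to an atom more electronegative than carbon and −1 for every bond to one less electronegative; C–C bonds are 0. Tallying each carbon:
C1: 1C, 2H, 1Li → 0 − 2 − 1 = -3
C2: 2C, 1H, 1Cl → 0 − 1 + 1 = 0
C3: 2C, 2N → 0 + 2 = +2
C4: 3C, 1H → 0 − 1 = -1
C5: 2C, 2H → 0 − 2 = -2
Sum = -3 + 0 + 2 − 1 − 2 = -4.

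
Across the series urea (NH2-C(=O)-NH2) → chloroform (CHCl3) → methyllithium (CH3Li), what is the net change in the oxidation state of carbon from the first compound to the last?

Carbon oxidation states along the series — urea: +4, chloroform: +2, methyllithium: -4.
Net change = -4 − (+4) = -8.

-8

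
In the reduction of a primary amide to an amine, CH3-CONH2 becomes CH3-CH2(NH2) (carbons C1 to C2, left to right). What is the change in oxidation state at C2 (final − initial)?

-4

Before: C2 has 1 bond to C, 2 bonds to O, 1 bond to N → oxidation state +3.
After: C2 has 1 bond to C, 2 bonds to H, 1 bond to N → oxidation state -1.
Δ = -1 − (+3) = -4, so this is a reduction at C2.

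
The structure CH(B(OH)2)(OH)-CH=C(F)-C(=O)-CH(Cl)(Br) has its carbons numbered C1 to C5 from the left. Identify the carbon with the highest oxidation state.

C4

Tallying each carbon's bonds:
C1: 1C, 1H, 1O, 1B → 0 − 1 + 1 − 1 = -1
C2: 3C, 1H → 0 − 1 = -1
C3: 3C, 1F → 0 + 1 = +1
C4: 2C, 2O → 0 + 2 = +2
C5: 1C, 1H, 1Cl, 1Br → 0 − 1 + 1 + 1 = +1
The most oxidised carbon is C4 at +2.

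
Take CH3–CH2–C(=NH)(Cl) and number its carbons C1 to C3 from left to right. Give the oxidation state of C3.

C3 has one bond to C (0), a double bond to N (2×+1 = +2), one bond to Cl (+1).
Oxidation state = 0 + 2 + 1 = +3.

+3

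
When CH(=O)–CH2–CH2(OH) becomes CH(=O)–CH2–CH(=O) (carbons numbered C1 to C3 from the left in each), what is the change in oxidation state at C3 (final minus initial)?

+2

Before: C3 has 1 bond to C, 2 bonds to H, 1 bond to O → oxidation state -1.
After: C3 has 1 bond to C, 1 bond to H, 2 bonds to O → oxidation state +1.
Δ = +1 − (-1) = +2, so this is an oxidation at C3.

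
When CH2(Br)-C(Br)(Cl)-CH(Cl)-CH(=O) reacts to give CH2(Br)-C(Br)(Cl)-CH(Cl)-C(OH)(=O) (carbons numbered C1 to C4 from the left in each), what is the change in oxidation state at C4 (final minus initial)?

Before: C4 has 1 bond to C, 1 bond to H, 2 bonds to O → oxidation state +1.
After: C4 has 1 bond to C, 3 bonds to O → oxidation state +3.
Δ = +3 − (+1) = +2, so this is an oxidation at C4.

+2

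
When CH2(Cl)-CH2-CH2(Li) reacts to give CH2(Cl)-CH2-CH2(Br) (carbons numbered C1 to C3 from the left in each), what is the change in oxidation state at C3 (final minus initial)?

Before: C3 has 1 bond to C, 2 bonds to H, 1 bond to Li → oxidation state -3.
After: C3 has 1 bond to C, 2 bonds to H, 1 bond to Br → oxidation state -1.
Δ = -1 − (-3) = +2, so this is an oxidation at C3.

+2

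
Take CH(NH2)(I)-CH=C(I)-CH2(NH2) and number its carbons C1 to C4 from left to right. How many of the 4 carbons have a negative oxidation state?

Assign +1 per bond to O/N/halogen, −1 per bond to H or an electropositive element, and 0 per bond to carbon. Tallying each carbon:
C1: 1C, 1H, 1N, 1I → 0 − 1 + 1 + 1 = +1
C2: 3C, 1H → 0 − 1 = -1
C3: 3C, 1I → 0 + 1 = +1
C4: 1C, 2H, 1N → 0 − 2 + 1 = -1
2 carbons (C2, C4) meet the condition.

2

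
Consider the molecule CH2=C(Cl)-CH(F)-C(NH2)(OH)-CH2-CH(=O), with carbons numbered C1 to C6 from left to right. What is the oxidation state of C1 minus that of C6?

C1: 2C, 2H → 0 − 2 = -2
C6: 1C, 1H, 2O → 0 − 1 + 2 = +1
Difference: -2 − (+1) = -3.

-3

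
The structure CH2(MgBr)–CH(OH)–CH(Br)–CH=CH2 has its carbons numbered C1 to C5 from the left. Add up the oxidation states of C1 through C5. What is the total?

-6

Tallying each carbon's bonds:
C1: 1C, 2H, 1Mg → 0 − 2 − 1 = -3
C2: 2C, 1H, 1O → 0 − 1 + 1 = 0
C3: 2C, 1H, 1Br → 0 − 1 + 1 = 0
C4: 3C, 1H → 0 − 1 = -1
C5: 2C, 2H → 0 − 2 = -2
Sum = -3 + 0 + 0 − 1 − 2 = -6.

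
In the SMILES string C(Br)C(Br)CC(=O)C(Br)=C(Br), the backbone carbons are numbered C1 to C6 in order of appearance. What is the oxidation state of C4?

+2

C4 has one bond to C (0), one bond to C (0), a double bond to O (2×+1 = +2).
Oxidation state = 0 + 0 + 2 = +2.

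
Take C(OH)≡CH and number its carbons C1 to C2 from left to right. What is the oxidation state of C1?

C1 has a triple bond to C (3×0 = 0), one bond to O (+1).
Oxidation state = 0 + 1 = +1.

+1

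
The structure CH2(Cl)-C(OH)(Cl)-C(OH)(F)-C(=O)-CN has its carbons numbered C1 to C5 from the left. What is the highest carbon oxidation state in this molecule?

Each bond to a more electronegative atom (O, N, halogen) counts +1, each bond to a less electronegative atom (H, metal, B, Si) counts −1, and each C–C bond counts 0. Tallying each carbon:
C1: 1C, 2H, 1Cl → 0 − 2 + 1 = -1
C2: 2C, 1O, 1Cl → 0 + 1 + 1 = +2
C3: 2C, 1O, 1F → 0 + 1 + 1 = +2
C4: 2C, 2O → 0 + 2 = +2
C5: 1C, 3N → 0 + 3 = +3
The highest value is +3.

+3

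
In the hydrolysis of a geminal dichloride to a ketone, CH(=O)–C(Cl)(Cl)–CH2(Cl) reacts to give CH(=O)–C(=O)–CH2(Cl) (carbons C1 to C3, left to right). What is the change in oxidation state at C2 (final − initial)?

Before: C2 has 2 bonds to C, 2 bonds to Cl → oxidation state +2.
After: C2 has 2 bonds to C, 2 bonds to O → oxidation state +2.
Δ = +2 − (+2) = 0, so no net redox change at C2.

0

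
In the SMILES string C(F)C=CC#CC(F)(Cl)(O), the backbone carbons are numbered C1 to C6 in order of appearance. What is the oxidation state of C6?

+3

C6 has one bond to C (0), one bond to F (+1), one bond to Cl (+1), one bond to O (+1).
Oxidation state = 0 + 1 + 1 + 1 = +3.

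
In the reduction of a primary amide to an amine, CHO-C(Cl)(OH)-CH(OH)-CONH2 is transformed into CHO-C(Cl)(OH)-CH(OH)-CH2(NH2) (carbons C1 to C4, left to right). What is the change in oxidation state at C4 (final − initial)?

-4

Before: C4 has 1 bond to C, 2 bonds to O, 1 bond to N → oxidation state +3.
After: C4 has 1 bond to C, 2 bonds to H, 1 bond to N → oxidation state -1.
Δ = -1 − (+3) = -4, so this is a reduction at C4.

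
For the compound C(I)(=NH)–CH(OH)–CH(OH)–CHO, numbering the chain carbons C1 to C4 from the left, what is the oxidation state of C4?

Assign +1 per bond to O/N/halogen, −1 per bond to H or an electropositive element, and 0 per bond to carbon.
C4 has one bond to C (0), one bond to H (-1), a double bond to O (2×+1 = +2).
Oxidation state = 0 − 1 + 2 = +1.

+1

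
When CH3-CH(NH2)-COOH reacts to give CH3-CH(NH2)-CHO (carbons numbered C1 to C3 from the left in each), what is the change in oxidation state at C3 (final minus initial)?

-2

Before: C3 has 1 bond to C, 3 bonds to O → oxidation state +3.
After: C3 has 1 bond to C, 1 bond to H, 2 bonds to O → oxidation state +1.
Δ = +1 − (+3) = -2, so this is a reduction at C3.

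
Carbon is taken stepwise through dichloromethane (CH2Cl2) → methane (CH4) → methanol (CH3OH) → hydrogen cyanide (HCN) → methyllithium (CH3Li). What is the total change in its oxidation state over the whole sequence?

-4

Carbon oxidation states along the series — dichloromethane: 0, methane: -4, methanol: -2, hydrogen cyanide: +2, methyllithium: -4.
Net change = -4 − (0) = -4.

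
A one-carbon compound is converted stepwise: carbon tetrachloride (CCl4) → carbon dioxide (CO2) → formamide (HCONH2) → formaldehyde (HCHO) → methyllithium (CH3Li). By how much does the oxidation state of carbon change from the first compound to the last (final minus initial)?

-8

Carbon oxidation states along the series — carbon tetrachloride: +4, carbon dioxide: +4, formamide: +2, formaldehyde: 0, methyllithium: -4.
Net change = -4 − (+4) = -8.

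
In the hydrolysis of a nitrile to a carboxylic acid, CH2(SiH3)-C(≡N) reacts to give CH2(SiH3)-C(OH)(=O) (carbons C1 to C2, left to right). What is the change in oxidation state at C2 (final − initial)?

Before: C2 has 1 bond to C, 3 bonds to N → oxidation state +3.
After: C2 has 1 bond to C, 3 bonds to O → oxidation state +3.
Δ = +3 − (+3) = 0, so no net redox change at C2.

0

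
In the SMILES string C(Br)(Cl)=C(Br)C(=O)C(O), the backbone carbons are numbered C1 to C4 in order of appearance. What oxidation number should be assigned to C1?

+2

Count +1 for every bond to an atom more electronegative than carbon and −1 for every bond to one less electronegative; C–C bonds are 0.
C1 has a double bond to C (2×0 = 0), one bond to Br (+1), one bond to Cl (+1).
Oxidation state = 0 + 1 + 1 = +2.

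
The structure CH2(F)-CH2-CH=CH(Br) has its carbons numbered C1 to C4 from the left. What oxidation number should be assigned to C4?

Each bond to a more electronegative atom (O, N, halogen) counts +1, each bond to a less electronegative atom (H, metal, B, Si) counts −1, and each C–C bond counts 0.
C4 has a double bond to C (2×0 = 0), one bond to H (-1), one bond to Br (+1).
Oxidation state = 0 − 1 + 1 = 0.

0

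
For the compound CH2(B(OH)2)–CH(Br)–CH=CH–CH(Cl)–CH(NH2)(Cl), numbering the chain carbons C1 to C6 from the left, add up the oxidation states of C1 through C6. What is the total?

Assign +1 per bond to O/N/halogen, −1 per bond to H or an electropositive element, and 0 per bond to carbon. Tallying each carbon:
C1: 1C, 2H, 1B → 0 − 2 − 1 = -3
C2: 2C, 1H, 1Br → 0 − 1 + 1 = 0
C3: 3C, 1H → 0 − 1 = -1
C4: 3C, 1H → 0 − 1 = -1
C5: 2C, 1H, 1Cl → 0 − 1 + 1 = 0
C6: 1C, 1H, 1N, 1Cl → 0 − 1 + 1 + 1 = +1
Sum = -3 + 0 − 1 − 1 + 0 + 1 = -4.

-4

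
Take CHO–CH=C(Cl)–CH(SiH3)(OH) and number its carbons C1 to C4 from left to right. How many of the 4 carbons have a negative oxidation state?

2

Tallying each carbon's bonds:
C1: 1C, 1H, 2O → 0 − 1 + 2 = +1
C2: 3C, 1H → 0 − 1 = -1
C3: 3C, 1Cl → 0 + 1 = +1
C4: 1C, 1H, 1O, 1Si → 0 − 1 + 1 − 1 = -1
2 carbons (C2, C4) meet the condition.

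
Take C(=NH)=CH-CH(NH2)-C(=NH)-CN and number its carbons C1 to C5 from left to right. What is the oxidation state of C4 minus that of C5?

-1

C4: 2C, 2N → 0 + 2 = +2
C5: 1C, 3N → 0 + 3 = +3
Difference: +2 − (+3) = -1.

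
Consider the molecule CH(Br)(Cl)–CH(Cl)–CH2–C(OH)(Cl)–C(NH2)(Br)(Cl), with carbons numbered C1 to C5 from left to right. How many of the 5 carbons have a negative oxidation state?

1

Tallying each carbon's bonds:
C1: 1C, 1H, 1Cl, 1Br → 0 − 1 + 1 + 1 = +1
C2: 2C, 1H, 1Cl → 0 − 1 + 1 = 0
C3: 2C, 2H → 0 − 2 = -2
C4: 2C, 1O, 1Cl → 0 + 1 + 1 = +2
C5: 1C, 1N, 1Cl, 1Br → 0 + 1 + 1 + 1 = +3
1 carbon (C3) meets the condition.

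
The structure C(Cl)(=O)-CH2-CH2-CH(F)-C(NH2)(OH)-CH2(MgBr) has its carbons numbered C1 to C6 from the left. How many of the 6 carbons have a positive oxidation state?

Tallying each carbon's bonds:
C1: 1C, 2O, 1Cl → 0 + 2 + 1 = +3
C2: 2C, 2H → 0 − 2 = -2
C3: 2C, 2H → 0 − 2 = -2
C4: 2C, 1H, 1F → 0 − 1 + 1 = 0
C5: 2C, 1O, 1N → 0 + 1 + 1 = +2
C6: 1C, 2H, 1Mg → 0 − 2 − 1 = -3
2 carbons (C1, C5) meet the condition.

2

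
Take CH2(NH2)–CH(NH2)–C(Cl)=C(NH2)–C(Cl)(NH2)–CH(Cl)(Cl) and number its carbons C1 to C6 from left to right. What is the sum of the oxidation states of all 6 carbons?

+4

Tallying each carbon's bonds:
C1: 1C, 2H, 1N → 0 − 2 + 1 = -1
C2: 2C, 1H, 1N → 0 − 1 + 1 = 0
C3: 3C, 1Cl → 0 + 1 = +1
C4: 3C, 1N → 0 + 1 = +1
C5: 2C, 1N, 1Cl → 0 + 1 + 1 = +2
C6: 1C, 1H, 2Cl → 0 − 1 + 2 = +1
Sum = -1 + 0 + 1 + 1 + 2 + 1 = +4.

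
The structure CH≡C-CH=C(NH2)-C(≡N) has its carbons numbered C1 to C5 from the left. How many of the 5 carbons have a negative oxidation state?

Each bond to a more electronegative atom (O, N, halogen) counts +1, each bond to a less electronegative atom (H, metal, B, Si) counts −1, and each C–C bond counts 0. Tallying each carbon:
C1: 3C, 1H → 0 − 1 = -1
C2: 4C → 0 = 0
C3: 3C, 1H → 0 − 1 = -1
C4: 3C, 1N → 0 + 1 = +1
C5: 1C, 3N → 0 + 3 = +3
2 carbons (C1, C3) meet the condition.

2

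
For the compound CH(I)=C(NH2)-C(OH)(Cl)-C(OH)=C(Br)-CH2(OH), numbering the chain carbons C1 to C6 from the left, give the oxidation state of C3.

C3 has one bond to C (0), one bond to C (0), one bond to O (+1), one bond to Cl (+1).
Oxidation state = 0 + 0 + 1 + 1 = +2.

+2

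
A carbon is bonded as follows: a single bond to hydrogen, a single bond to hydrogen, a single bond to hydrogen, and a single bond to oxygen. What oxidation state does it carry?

Each bond to a more electronegative atom (O, N, halogen) counts +1, each bond to a less electronegative atom (H, metal, B, Si) counts −1, and each C–C bond counts 0.
The carbon has one bond to O (+1), one bond to H (-1), one bond to H (-1), one bond to H (-1).
Oxidation state = +1 − 1 − 1 − 1 = -2.

-2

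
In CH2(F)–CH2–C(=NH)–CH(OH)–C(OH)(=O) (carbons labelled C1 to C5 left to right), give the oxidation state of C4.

0

C4 has one bond to C (0), one bond to C (0), one bond to H (-1), one bond to O (+1).
Oxidation state = 0 + 0 − 1 + 1 = 0.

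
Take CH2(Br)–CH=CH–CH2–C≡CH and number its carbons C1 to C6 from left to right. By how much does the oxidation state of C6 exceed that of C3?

C6: 3C, 1H → 0 − 1 = -1
C3: 3C, 1H → 0 − 1 = -1
Difference: -1 − (-1) = 0.

0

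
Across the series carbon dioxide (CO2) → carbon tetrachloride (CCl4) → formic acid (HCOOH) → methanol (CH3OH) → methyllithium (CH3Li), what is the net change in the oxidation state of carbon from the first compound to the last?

Carbon oxidation states along the series — carbon dioxide: +4, carbon tetrachloride: +4, formic acid: +2, methanol: -2, methyllithium: -4.
Net change = -4 − (+4) = -8.

-8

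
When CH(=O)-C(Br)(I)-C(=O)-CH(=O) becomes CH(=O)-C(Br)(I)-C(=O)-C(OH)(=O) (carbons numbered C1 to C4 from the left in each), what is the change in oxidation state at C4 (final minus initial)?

Before: C4 has 1 bond to C, 1 bond to H, 2 bonds to O → oxidation state +1.
After: C4 has 1 bond to C, 3 bonds to O → oxidation state +3.
Δ = +3 − (+1) = +2, so this is an oxidation at C4.

+2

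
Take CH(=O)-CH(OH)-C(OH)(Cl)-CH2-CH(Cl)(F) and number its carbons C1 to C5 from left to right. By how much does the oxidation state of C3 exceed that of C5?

+1

C3: 2C, 1O, 1Cl → 0 + 1 + 1 = +2
C5: 1C, 1H, 1F, 1Cl → 0 − 1 + 1 + 1 = +1
Difference: +2 − (+1) = +1.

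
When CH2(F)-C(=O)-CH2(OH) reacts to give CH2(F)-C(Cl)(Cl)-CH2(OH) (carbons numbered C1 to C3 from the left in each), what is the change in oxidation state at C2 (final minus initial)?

0

Before: C2 has 2 bonds to C, 2 bonds to O → oxidation state +2.
After: C2 has 2 bonds to C, 2 bonds to Cl → oxidation state +2.
Δ = +2 − (+2) = 0, so no net redox change at C2.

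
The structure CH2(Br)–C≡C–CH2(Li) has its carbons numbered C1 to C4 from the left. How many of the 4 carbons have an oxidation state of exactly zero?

2

Tallying each carbon's bonds:
C1: 1C, 2H, 1Br → 0 − 2 + 1 = -1
C2: 4C → 0 = 0
C3: 4C → 0 = 0
C4: 1C, 2H, 1Li → 0 − 2 − 1 = -3
2 carbons (C2, C3) meet the condition.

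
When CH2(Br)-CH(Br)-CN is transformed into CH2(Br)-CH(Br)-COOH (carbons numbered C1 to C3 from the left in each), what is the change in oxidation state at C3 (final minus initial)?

Before: C3 has 1 bond to C, 3 bonds to N → oxidation state +3.
After: C3 has 1 bond to C, 3 bonds to O → oxidation state +3.
Δ = +3 − (+3) = 0, so no net redox change at C3.

0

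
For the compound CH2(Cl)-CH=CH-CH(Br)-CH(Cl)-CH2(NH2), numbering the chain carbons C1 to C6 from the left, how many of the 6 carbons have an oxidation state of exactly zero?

Tallying each carbon's bonds:
C1: 1C, 2H, 1Cl → 0 − 2 + 1 = -1
C2: 3C, 1H → 0 − 1 = -1
C3: 3C, 1H → 0 − 1 = -1
C4: 2C, 1H, 1Br → 0 − 1 + 1 = 0
C5: 2C, 1H, 1Cl → 0 − 1 + 1 = 0
C6: 1C, 2H, 1N → 0 − 2 + 1 = -1
2 carbons (C4, C5) meet the condition.

2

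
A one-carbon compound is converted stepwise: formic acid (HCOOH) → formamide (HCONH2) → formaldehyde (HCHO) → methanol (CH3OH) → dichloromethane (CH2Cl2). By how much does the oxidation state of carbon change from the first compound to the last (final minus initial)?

-2

Carbon oxidation states along the series — formic acid: +2, formamide: +2, formaldehyde: 0, methanol: -2, dichloromethane: 0.
Net change = 0 − (+2) = -2.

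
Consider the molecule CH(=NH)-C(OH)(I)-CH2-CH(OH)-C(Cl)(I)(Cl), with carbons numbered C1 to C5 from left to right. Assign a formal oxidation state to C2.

+2

C2 has one bond to C (0), one bond to C (0), one bond to O (+1), one bond to I (+1).
Oxidation state = 0 + 0 + 1 + 1 = +2.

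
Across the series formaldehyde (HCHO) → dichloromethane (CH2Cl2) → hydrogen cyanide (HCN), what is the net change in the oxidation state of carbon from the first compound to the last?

+2

Carbon oxidation states along the series — formaldehyde: 0, dichloromethane: 0, hydrogen cyanide: +2.
Net change = +2 − (0) = +2.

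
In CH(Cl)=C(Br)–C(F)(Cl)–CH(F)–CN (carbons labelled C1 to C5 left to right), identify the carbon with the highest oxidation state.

C5

Each bond to a more electronegative atom (O, N, halogen) counts +1, each bond to a less electronegative atom (H, metal, B, Si) counts −1, and each C–C bond counts 0. Tallying each carbon:
C1: 2C, 1H, 1Cl → 0 − 1 + 1 = 0
C2: 3C, 1Br → 0 + 1 = +1
C3: 2C, 1F, 1Cl → 0 + 1 + 1 = +2
C4: 2C, 1H, 1F → 0 − 1 + 1 = 0
C5: 1C, 3N → 0 + 3 = +3
The most oxidised carbon is C5 at +3.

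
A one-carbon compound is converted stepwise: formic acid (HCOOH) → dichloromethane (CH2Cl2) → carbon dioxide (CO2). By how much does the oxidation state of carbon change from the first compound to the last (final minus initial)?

+2

Carbon oxidation states along the series — formic acid: +2, dichloromethane: 0, carbon dioxide: +4.
Net change = +4 − (+2) = +2.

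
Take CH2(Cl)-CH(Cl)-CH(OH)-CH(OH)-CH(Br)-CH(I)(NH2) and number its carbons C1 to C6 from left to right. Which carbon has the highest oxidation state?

C6

Tallying each carbon's bonds:
C1: 1C, 2H, 1Cl → 0 − 2 + 1 = -1
C2: 2C, 1H, 1Cl → 0 − 1 + 1 = 0
C3: 2C, 1H, 1O → 0 − 1 + 1 = 0
C4: 2C, 1H, 1O → 0 − 1 + 1 = 0
C5: 2C, 1H, 1Br → 0 − 1 + 1 = 0
C6: 1C, 1H, 1N, 1I → 0 − 1 + 1 + 1 = +1
The most oxidised carbon is C6 at +1.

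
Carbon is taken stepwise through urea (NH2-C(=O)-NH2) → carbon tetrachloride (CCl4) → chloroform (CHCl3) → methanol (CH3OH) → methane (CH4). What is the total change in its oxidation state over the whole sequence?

-8

Carbon oxidation states along the series — urea: +4, carbon tetrachloride: +4, chloroform: +2, methanol: -2, methane: -4.
Net change = -4 − (+4) = -8.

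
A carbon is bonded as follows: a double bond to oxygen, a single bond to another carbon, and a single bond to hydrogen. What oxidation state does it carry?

The carbon has one bond to C (0), one bond to H (-1), a double bond to O (2×+1 = +2).
Oxidation state = 0 − 1 + 2 = +1.

+1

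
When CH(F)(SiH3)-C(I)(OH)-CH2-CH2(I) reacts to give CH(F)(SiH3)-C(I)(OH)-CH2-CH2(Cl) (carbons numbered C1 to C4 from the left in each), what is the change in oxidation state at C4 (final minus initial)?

0

Before: C4 has 1 bond to C, 2 bonds to H, 1 bond to I → oxidation state -1.
After: C4 has 1 bond to C, 2 bonds to H, 1 bond to Cl → oxidation state -1.
Δ = -1 − (-1) = 0, so no net redox change at C4.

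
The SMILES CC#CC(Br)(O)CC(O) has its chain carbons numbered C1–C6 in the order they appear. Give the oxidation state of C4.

C4 has one bond to C (0), one bond to C (0), one bond to Br (+1), one bond to O (+1).
Oxidation state = 0 + 0 + 1 + 1 = +2.

+2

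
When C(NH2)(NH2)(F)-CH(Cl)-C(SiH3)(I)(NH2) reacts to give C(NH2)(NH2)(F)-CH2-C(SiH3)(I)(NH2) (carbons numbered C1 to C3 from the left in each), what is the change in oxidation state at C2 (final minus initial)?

-2

Before: C2 has 2 bonds to C, 1 bond to H, 1 bond to Cl → oxidation state 0.
After: C2 has 2 bonds to C, 2 bonds to H → oxidation state -2.
Δ = -2 − (0) = -2, so this is a reduction at C2.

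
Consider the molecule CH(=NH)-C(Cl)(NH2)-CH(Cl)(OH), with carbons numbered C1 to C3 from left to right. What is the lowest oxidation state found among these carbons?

+1

Count +1 for every bond to an atom more electronegative than carbon and −1 for every bond to one less electronegative; C–C bonds are 0. Tallying each carbon:
C1: 1C, 1H, 2N → 0 − 1 + 2 = +1
C2: 2C, 1N, 1Cl → 0 + 1 + 1 = +2
C3: 1C, 1H, 1O, 1Cl → 0 − 1 + 1 + 1 = +1
The lowest value is +1.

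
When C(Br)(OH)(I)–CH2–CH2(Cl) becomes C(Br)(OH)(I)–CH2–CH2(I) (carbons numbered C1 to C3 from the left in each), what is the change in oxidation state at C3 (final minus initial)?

Before: C3 has 1 bond to C, 2 bonds to H, 1 bond to Cl → oxidation state -1.
After: C3 has 1 bond to C, 2 bonds to H, 1 bond to I → oxidation state -1.
Δ = -1 − (-1) = 0, so no net redox change at C3.

0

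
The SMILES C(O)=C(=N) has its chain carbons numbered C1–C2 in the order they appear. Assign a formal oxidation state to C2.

Bonds to more-electronegative neighbours contribute +1 each, bonds to H or metals contribute −1 each, and C–C bonds contribute 0.
C2 has a double bond to C (2×0 = 0), a double bond to N (2×+1 = +2).
Oxidation state = 0 + 2 = +2.

+2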